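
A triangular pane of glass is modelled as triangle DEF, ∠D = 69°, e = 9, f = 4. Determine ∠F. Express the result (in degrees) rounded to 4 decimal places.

By the law of cosines, d² = e² + f² − 2·e·f·cos D = 71.198, so d ≈ 8.4379.
Law of cosines again: cos F = (d² + e² − f²)/(2·d·e) ≈ 0.89674, so ∠F ≈ 26.27°.

∠F ≈ 26.2678°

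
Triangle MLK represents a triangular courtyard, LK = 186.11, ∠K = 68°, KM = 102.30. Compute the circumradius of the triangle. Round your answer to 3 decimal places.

By the law of cosines, ML² = LK² + KM² − 2·LK·KM·cos K = 30838, so ML ≈ 175.61.
Area = ½·LK·KM·sin K ≈ 8826.4.
Circumradius = ML/(2 sin K) ≈ 94.699.

R ≈ 94.699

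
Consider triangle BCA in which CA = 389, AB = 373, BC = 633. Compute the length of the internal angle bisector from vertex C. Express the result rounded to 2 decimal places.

By the law of cosines, cos C = (BC² + CA² − AB²) / (2·BC·CA) ≈ 0.83838, so ∠C ≈ 33.03°.
The bisector from C has length 2·BC·CA·cos(∠C/2)/(BC+CA) ≈ 461.99.

t_C ≈ 461.99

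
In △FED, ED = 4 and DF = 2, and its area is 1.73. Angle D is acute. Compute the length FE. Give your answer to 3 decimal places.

From area = ½·ED·DF·sin D, we get sin D = 2·area/(ED·DF) ≈ 0.43250.
Taking the acute solution, ∠D ≈ 25.63°.
Law of cosines then gives FE ≈ 2.3609.

2.361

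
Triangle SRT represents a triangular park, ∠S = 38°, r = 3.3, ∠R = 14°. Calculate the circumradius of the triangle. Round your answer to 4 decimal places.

6.8204

The third angle is ∠T = 180° − ∠S − ∠R = 128.00°.
Law of sines: s = r·sin S/sin R ≈ 8.3981.
Law of sines: t = r·sin T/sin R ≈ 10.749.
Circumradius = r/(2 sin R) ≈ 6.8204.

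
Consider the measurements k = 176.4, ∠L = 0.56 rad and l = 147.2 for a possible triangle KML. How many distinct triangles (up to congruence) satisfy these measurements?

k·sin L = 176.4·sin(0.56 rad) ≈ 93.7.
Since k sin L < l < k (93.7 < 147.2 < 176.4), two triangles exist.

2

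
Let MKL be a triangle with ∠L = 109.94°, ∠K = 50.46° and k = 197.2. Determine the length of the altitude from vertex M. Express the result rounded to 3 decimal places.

The third angle is ∠M = 180° − ∠K − ∠L = 19.60°.
Law of sines: m = k·sin M/sin K ≈ 85.779.
Law of sines: l = k·sin L/sin K ≈ 240.38.
Area = ½·k·m·sin L ≈ 7950.8.
The altitude from M has length 2·area/m ≈ 185.38.

h_M ≈ 185.378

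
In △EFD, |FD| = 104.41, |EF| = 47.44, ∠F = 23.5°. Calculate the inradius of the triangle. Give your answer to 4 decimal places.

r ≈ 9.1598

By the law of cosines, |DE|² = |EF|² + |FD|² − 2·|EF|·|FD|·cos F = 4067.2, so |DE| ≈ 63.775.
Area = ½·|EF|·|FD|·sin F ≈ 987.54.
Semiperimeter s = (104.41+63.775+47.44)/2 = 107.81.
Inradius = area/s = 987.54/107.81 ≈ 9.1598.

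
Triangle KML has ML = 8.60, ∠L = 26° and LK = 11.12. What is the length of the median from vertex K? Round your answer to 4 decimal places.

7.4961

By the law of cosines, KM² = ML² + LK² − 2·ML·LK·cos L = 25.707, so KM ≈ 5.0703.
Median from K: ½√(2·LK² + 2·KM² − ML²) ≈ 7.4961.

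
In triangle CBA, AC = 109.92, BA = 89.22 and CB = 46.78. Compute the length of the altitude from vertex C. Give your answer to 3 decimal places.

h_C ≈ 45.507

Semiperimeter s = (89.22 + 109.92 + 46.78)/2 = 122.96.
Heron's formula: area = √(122.96·33.74·13.04·76.18) ≈ 2030.1.
The altitude from C has length 2·area/BA ≈ 45.507.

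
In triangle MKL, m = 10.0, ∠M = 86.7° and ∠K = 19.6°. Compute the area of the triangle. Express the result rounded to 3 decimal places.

16.125

The third angle is ∠L = 180° − ∠M − ∠K = 73.70°.
Law of sines: k = m·sin K/sin M ≈ 3.3601.
Law of sines: l = m·sin L/sin M ≈ 9.614.
Area = ½·m·k·sin L ≈ 16.125.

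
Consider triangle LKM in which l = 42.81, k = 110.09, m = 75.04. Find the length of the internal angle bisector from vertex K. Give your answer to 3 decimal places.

20.227

By the law of cosines, cos K = (m² + l² − k²) / (2·m·l) ≈ -0.72469, so ∠K ≈ 136.44°.
The bisector from K has length 2·m·l·cos(∠K/2)/(m+l) ≈ 20.227.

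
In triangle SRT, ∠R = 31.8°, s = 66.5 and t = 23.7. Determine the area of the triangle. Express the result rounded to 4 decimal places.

area ≈ 415.2543

Area = ½·t·s·sin R ≈ 415.25.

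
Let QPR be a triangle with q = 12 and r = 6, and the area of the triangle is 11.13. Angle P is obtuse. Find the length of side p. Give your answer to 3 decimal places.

17.803

From area = ½·r·q·sin P, we get sin P = 2·area/(r·q) ≈ 0.30917.
Taking the obtuse solution, ∠P ≈ 2.8273 rad.
Law of cosines then gives p ≈ 17.803.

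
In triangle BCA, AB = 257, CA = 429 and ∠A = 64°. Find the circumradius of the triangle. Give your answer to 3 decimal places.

217.901

By the law of cosines, BC² = CA² + AB² − 2·CA·AB·cos A = 1.5343e+05, so BC ≈ 391.7.
Area = ½·CA·AB·sin A ≈ 49547.
Circumradius = BC/(2 sin A) ≈ 217.9.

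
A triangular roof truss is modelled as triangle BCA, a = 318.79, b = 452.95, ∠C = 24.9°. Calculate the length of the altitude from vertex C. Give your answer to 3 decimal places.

287.093

By the law of cosines, c² = a² + b² − 2·a·b·cos C = 44844, so c ≈ 211.76.
Area = ½·a·b·sin C ≈ 30398.
The altitude from C has length 2·area/c ≈ 287.09.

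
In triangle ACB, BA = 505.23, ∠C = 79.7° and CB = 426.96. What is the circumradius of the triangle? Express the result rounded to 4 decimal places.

256.7526

Law of sines: sin A = CB·sin C/BA ≈ 0.83146.
Since BA ≥ CB, only the acute value applies: ∠A ≈ 56.25°.
Then ∠B = 180° − ∠C − ∠A ≈ 44.05°.
Law of sines gives AC = BA·sin B/sin C ≈ 357.04.
Circumradius = BA/(2 sin C) ≈ 256.75.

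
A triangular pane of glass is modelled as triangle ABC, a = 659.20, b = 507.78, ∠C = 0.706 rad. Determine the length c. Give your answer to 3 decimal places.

427.730

By the law of cosines, c² = a² + b² − 2·a·b·cos C = 1.8295e+05, so c ≈ 427.73.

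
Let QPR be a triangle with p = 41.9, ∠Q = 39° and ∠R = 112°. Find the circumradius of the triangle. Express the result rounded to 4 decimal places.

43.2128

The third angle is ∠P = 180° − ∠R − ∠Q = 29.00°.
Law of sines: q = p·sin Q/sin P ≈ 54.389.
Law of sines: r = p·sin R/sin P ≈ 80.132.
Circumradius = p/(2 sin P) ≈ 43.213.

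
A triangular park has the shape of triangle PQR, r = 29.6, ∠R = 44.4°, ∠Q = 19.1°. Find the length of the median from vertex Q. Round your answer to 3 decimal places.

The third angle is ∠P = 180° − ∠Q − ∠R = 116.50°.
Law of sines: p = r·sin P/sin R ≈ 37.861.
Law of sines: q = r·sin Q/sin R ≈ 13.843.
Median from Q: ½√(2·r² + 2·p² − q²) ≈ 33.27.

m_Q ≈ 33.270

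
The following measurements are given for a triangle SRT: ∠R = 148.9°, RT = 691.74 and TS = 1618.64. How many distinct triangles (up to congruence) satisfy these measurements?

1

RT·sin R = 691.74·sin(148.9°) ≈ 357.3.
Since ∠R is not acute, a triangle exists only if TS > RT; here TS > RT, so there is exactly one triangle.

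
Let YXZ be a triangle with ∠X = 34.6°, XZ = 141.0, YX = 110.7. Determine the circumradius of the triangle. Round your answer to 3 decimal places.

By the law of cosines, ZY² = YX² + XZ² − 2·YX·XZ·cos X = 6439.3, so ZY ≈ 80.245.
Area = ½·YX·XZ·sin X ≈ 4431.7.
Circumradius = ZY/(2 sin X) ≈ 70.658.

R ≈ 70.658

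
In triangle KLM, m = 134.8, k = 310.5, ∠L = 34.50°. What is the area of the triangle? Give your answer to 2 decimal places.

area ≈ 11853.58

Area = ½·m·k·sin L ≈ 11854.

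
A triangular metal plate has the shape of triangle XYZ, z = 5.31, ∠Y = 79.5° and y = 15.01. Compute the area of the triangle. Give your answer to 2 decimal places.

39.26

Law of sines: sin Z = z·sin Y/y ≈ 0.34784.
Since y ≥ z, only the acute value applies: ∠Z ≈ 20.36°.
Then ∠X = 180° − ∠Y − ∠Z ≈ 80.14°.
Law of sines gives x = y·sin X/sin Y ≈ 15.04.
Area = ½·y·z·sin X ≈ 39.263.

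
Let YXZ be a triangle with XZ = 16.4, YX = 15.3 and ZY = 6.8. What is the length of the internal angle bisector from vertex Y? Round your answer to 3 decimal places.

t_Y ≈ 6.837

By the law of cosines, cos Y = (ZY² + YX² − XZ²) / (2·ZY·YX) ≈ 0.05464, so ∠Y ≈ 86.87°.
The bisector from Y has length 2·ZY·YX·cos(∠Y/2)/(ZY+YX) ≈ 6.8372.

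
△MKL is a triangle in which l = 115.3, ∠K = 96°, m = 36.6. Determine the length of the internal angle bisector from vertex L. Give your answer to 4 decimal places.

t_L ≈ 47.1757

By the law of cosines, k² = l² + m² − 2·l·m·cos K = 15516, so k ≈ 124.56.
Law of cosines again: cos L = (m² + k² − l²)/(2·m·k) ≈ 0.39058, so ∠L ≈ 67.01°.
The bisector from L has length 2·m·k·cos(∠L/2)/(m+k) ≈ 47.176.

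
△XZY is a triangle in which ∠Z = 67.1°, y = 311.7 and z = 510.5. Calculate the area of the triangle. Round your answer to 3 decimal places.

78012.078

Law of sines: sin Y = y·sin Z/z ≈ 0.56246.
Since z ≥ y, only the acute value applies: ∠Y ≈ 34.23°.
Then ∠X = 180° − ∠Z − ∠Y ≈ 78.67°.
Law of sines gives x = z·sin X/sin Z ≈ 543.39.
Area = ½·z·y·sin X ≈ 78012.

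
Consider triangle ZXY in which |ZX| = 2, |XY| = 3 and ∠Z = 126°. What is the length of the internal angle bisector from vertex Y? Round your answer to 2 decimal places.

1.79

Law of sines: sin Y = |ZX|·sin Z/|XY| ≈ 0.53934.
Since |XY| ≥ |ZX|, only the acute value applies: ∠Y ≈ 32.64°.
Then ∠X = 180° − ∠Z − ∠Y ≈ 21.36°.
Law of sines gives |YZ| = |XY|·sin X/sin Z ≈ 1.3507.
The bisector from Y has length 2·|XY|·|YZ|·cos(∠Y/2)/(|XY|+|YZ|) ≈ 1.7877.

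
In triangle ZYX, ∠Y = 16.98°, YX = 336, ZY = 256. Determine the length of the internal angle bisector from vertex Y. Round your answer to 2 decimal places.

287.41

By the law of cosines, XZ² = ZY² + YX² − 2·ZY·YX·cos Y = 13899, so XZ ≈ 117.9.
The bisector from Y has length 2·ZY·YX·cos(∠Y/2)/(ZY+YX) ≈ 287.41.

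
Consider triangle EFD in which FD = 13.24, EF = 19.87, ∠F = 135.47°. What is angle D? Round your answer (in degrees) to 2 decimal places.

∠D ≈ 26.95°

By the law of cosines, DE² = EF² + FD² − 2·EF·FD·cos F = 945.2, so DE ≈ 30.744.
Law of cosines again: cos D = (FD² + DE² − EF²)/(2·FD·DE) ≈ 0.89139, so ∠D ≈ 26.95°.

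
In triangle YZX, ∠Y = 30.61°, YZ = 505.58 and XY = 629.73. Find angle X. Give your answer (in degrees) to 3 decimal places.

52.914

By the law of cosines, ZX² = XY² + YZ² − 2·XY·YZ·cos Y = 1.0414e+05, so ZX ≈ 322.71.
Law of cosines again: cos X = (ZX² + XY² − YZ²)/(2·ZX·XY) ≈ 0.60302, so ∠X ≈ 52.91°.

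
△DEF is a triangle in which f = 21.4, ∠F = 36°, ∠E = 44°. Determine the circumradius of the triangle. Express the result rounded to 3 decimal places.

The third angle is ∠D = 180° − ∠E − ∠F = 100.00°.
Law of sines: d = f·sin D/sin F ≈ 35.855.
Law of sines: e = f·sin E/sin F ≈ 25.291.
Circumradius = f/(2 sin F) ≈ 18.204.

R ≈ 18.204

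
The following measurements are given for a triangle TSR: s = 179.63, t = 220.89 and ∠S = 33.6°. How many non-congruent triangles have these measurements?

2

t·sin S = 220.89·sin(33.6°) ≈ 122.2.
Since t sin S < s < t (122.2 < 179.63 < 220.89), two triangles exist.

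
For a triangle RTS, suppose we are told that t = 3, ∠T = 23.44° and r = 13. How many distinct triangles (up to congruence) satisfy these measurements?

0

r·sin T = 13·sin(23.44°) ≈ 5.171.
Since t = 3 < 5.171 = r sin T, no triangle exists.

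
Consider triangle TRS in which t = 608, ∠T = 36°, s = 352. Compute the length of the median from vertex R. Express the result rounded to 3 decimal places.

m_R ≈ 251.776

Law of sines: sin S = s·sin T/t ≈ 0.34030.
Since t ≥ s, only the acute value applies: ∠S ≈ 19.89°.
Then ∠R = 180° − ∠T − ∠S ≈ 124.11°.
Law of sines gives r = t·sin R/sin T ≈ 856.49.
Median from R: ½√(2·s² + 2·t² − r²) ≈ 251.78.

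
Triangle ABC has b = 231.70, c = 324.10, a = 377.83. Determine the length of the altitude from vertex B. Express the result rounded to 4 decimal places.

Semiperimeter s = (377.83 + 231.7 + 324.1)/2 = 466.81.
Heron's formula: area = √(466.81·88.985·235.12·142.71) ≈ 37334.
The altitude from B has length 2·area/b ≈ 322.26.

322.2625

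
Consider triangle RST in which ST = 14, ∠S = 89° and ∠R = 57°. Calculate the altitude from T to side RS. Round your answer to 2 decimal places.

The third angle is ∠T = 180° − ∠R − ∠S = 34.00°.
Law of sines: TR = ST·sin S/sin R ≈ 16.691.
Law of sines: RS = ST·sin T/sin R ≈ 9.3347.
Area = ½·ST·TR·sin T ≈ 65.333.
The altitude from T has length 2·area/RS ≈ 13.998.

h_T ≈ 14.00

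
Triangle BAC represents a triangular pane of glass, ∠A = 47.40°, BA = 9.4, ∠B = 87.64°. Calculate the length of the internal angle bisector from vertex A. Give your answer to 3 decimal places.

The third angle is ∠C = 180° − ∠B − ∠A = 44.96°.
Law of sines: AC = BA·sin B/sin C ≈ 13.292.
Law of sines: CB = BA·sin A/sin C ≈ 9.7922.
The bisector from A has length 2·BA·AC·cos(∠A/2)/(BA+AC) ≈ 10.083.

10.083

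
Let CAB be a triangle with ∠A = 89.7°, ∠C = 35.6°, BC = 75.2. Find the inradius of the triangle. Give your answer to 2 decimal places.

The third angle is ∠B = 180° − ∠C − ∠A = 54.70°.
Law of sines: AB = BC·sin C/sin A ≈ 43.776.
Law of sines: CA = BC·sin B/sin A ≈ 61.374.
Area = ½·BC·AB·sin B ≈ 1343.4.
Semiperimeter s = (43.776+75.2+61.374)/2 = 90.175.
Inradius = area/s = 1343.4/90.175 ≈ 14.897.

r ≈ 14.90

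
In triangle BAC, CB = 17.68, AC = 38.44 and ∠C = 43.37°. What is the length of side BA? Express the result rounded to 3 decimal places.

By the law of cosines, BA² = AC² + CB² − 2·AC·CB·cos C = 802.14, so BA ≈ 28.322.

28.322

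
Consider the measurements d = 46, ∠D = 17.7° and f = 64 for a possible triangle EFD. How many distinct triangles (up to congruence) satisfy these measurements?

2

f·sin D = 64·sin(17.7°) ≈ 19.46.
Since f sin D < d < f (19.46 < 46 < 64), two triangles exist.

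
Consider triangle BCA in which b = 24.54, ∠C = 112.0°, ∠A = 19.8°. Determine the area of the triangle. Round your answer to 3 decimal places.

The third angle is ∠B = 180° − ∠C − ∠A = 48.20°.
Law of sines: c = b·sin C/sin B ≈ 30.522.
Law of sines: a = b·sin A/sin B ≈ 11.151.
Area = ½·b·c·sin A ≈ 126.86.

126.857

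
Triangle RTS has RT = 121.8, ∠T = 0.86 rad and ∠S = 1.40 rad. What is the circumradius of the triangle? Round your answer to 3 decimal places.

The third angle is ∠R = π − ∠T − ∠S = 0.882 rad.
Law of sines: TS = RT·sin R/sin S ≈ 95.387.
Law of sines: SR = RT·sin T/sin S ≈ 93.668.
Circumradius = RT/(2 sin S) ≈ 61.799.

61.799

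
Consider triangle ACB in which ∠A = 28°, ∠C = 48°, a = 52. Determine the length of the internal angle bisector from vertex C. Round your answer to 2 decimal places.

t_C ≈ 64.03

The third angle is ∠B = 180° − ∠A − ∠C = 104.00°.
Law of sines: c = a·sin C/sin A ≈ 82.313.
Law of sines: b = a·sin B/sin A ≈ 107.47.
The bisector from C has length 2·b·a·cos(∠C/2)/(b+a) ≈ 64.029.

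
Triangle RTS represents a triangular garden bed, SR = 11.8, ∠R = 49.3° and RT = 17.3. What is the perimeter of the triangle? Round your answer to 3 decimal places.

By the law of cosines, TS² = SR² + RT² − 2·SR·RT·cos R = 172.29, so TS ≈ 13.126.
Semiperimeter s = (13.126+11.8+17.3)/2 = 21.113.
Perimeter = 13.126 + 11.8 + 17.3 = 42.226.

perimeter ≈ 42.226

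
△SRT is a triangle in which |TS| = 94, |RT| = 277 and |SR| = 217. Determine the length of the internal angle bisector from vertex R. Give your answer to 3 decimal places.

By the law of cosines, cos R = (|SR|² + |RT|² − |TS|²) / (2·|SR|·|RT|) ≈ 0.95645, so ∠R ≈ 16.97°.
The bisector from R has length 2·|SR|·|RT|·cos(∠R/2)/(|SR|+|RT|) ≈ 240.69.

t_R ≈ 240.692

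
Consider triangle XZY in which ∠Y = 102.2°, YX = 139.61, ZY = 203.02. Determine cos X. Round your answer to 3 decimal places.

cos X ≈ 0.677

By the law of cosines, XZ² = ZY² + YX² − 2·ZY·YX·cos Y = 72687, so XZ ≈ 269.61.
Law of cosines again: cos X = (YX² + XZ² − ZY²)/(2·YX·XZ) ≈ 0.67696, so ∠X ≈ 47.39°.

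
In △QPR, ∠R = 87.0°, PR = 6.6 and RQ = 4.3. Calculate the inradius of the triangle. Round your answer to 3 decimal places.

1.525

By the law of cosines, QP² = PR² + RQ² − 2·PR·RQ·cos R = 59.079, so QP ≈ 7.6863.
Area = ½·PR·RQ·sin R ≈ 14.171.
Semiperimeter s = (6.6+4.3+7.6863)/2 = 9.2932.
Inradius = area/s = 14.171/9.2932 ≈ 1.5248.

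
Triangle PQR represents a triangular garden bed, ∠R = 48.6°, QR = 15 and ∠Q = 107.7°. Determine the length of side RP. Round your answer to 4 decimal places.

The third angle is ∠P = 180° − ∠Q − ∠R = 23.70°.
Law of sines: RP = QR·sin Q/sin P ≈ 35.552.

35.5517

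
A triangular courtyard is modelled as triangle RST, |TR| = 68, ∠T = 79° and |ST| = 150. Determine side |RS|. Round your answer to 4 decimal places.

152.4188

By the law of cosines, |RS|² = |ST|² + |TR|² − 2·|ST|·|TR|·cos T = 23231, so |RS| ≈ 152.42.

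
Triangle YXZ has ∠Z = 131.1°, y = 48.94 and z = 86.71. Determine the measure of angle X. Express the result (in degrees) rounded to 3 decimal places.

Law of sines: sin Y = y·sin Z/z ≈ 0.42532.
Since z ≥ y, only the acute value applies: ∠Y ≈ 25.17°.
Then ∠X = 180° − ∠Z − ∠Y ≈ 23.73°.

23.729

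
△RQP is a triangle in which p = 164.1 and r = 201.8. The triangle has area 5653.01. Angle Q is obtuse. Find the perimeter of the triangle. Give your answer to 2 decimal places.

726.32

From area = ½·p·r·sin Q, we get sin Q = 2·area/(p·r) ≈ 0.34141.
Taking the obtuse solution, ∠Q ≈ 160.04°.
Law of cosines then gives q ≈ 360.42.
Perimeter = 201.8 + 360.42 + 164.1 = 726.32.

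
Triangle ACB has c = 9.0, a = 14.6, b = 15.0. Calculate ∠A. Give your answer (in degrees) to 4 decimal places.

By the law of cosines, cos A = (c² + b² − a²) / (2·c·b) ≈ 0.34385, so ∠A ≈ 69.89°.

69.8883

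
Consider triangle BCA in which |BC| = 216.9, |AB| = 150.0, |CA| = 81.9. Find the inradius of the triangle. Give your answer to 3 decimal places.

Semiperimeter s = (81.9 + 150 + 216.9)/2 = 224.4.
Heron's formula: area = √(224.4·142.5·74.4·7.5) ≈ 4224.1.
Inradius = area/s = 4224.1/224.4 ≈ 18.824.

18.824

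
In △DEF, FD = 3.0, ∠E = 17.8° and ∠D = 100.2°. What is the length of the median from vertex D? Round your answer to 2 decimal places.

The third angle is ∠F = 180° − ∠D − ∠E = 62.00°.
Law of sines: EF = FD·sin D/sin E ≈ 9.6586.
Law of sines: DE = FD·sin F/sin E ≈ 8.665.
Median from D: ½√(2·FD² + 2·DE² − EF²) ≈ 4.3265.

m_D ≈ 4.33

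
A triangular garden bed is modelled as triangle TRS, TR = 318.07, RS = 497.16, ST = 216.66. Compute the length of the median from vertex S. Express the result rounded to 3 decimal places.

348.945

Median from S: ½√(2·RS² + 2·ST² − TR²) ≈ 348.95.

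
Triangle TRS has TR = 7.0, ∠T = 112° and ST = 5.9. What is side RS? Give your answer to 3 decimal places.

10.712

By the law of cosines, RS² = ST² + TR² − 2·ST·TR·cos T = 114.75, so RS ≈ 10.712.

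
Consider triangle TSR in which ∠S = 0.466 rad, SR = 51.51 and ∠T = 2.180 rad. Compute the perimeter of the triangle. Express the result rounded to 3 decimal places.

109.600

The third angle is ∠R = π − ∠T − ∠S = 0.496 rad.
Law of sines: RT = SR·sin S/sin T ≈ 28.221.
Law of sines: TS = SR·sin R/sin T ≈ 29.869.
Semiperimeter s = (51.51+28.221+29.869)/2 = 54.8.
Perimeter = 51.51 + 28.221 + 29.869 = 109.6.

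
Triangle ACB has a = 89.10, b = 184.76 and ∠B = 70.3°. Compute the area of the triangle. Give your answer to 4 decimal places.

Law of sines: sin A = a·sin B/b ≈ 0.45402.
Since b ≥ a, only the acute value applies: ∠A ≈ 27.00°.
Then ∠C = 180° − ∠B − ∠A ≈ 82.70°.
Law of sines gives c = b·sin C/sin B ≈ 194.65.
Area = ½·b·a·sin C ≈ 8164.3.

area ≈ 8164.3042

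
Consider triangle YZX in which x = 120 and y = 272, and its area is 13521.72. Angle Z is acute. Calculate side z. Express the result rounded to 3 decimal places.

From area = ½·x·y·sin Z, we get sin Z = 2·area/(x·y) ≈ 0.82854.
Taking the acute solution, ∠Z ≈ 55.95°.
Law of cosines then gives z ≈ 227.67.

227.665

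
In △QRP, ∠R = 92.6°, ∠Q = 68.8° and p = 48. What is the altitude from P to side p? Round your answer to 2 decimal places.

The third angle is ∠P = 180° − ∠Q − ∠R = 18.60°.
Law of sines: q = p·sin Q/sin P ≈ 140.3.
Law of sines: r = p·sin R/sin P ≈ 150.33.
Area = ½·p·q·sin R ≈ 3363.9.
The altitude from P has length 2·area/p ≈ 140.16.

h_P ≈ 140.16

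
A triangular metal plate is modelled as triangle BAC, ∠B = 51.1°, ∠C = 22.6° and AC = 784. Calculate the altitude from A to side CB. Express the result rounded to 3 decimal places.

h_A ≈ 301.288

The third angle is ∠A = 180° − ∠C − ∠B = 106.30°.
Law of sines: CB = AC·sin A/sin B ≈ 966.91.
Law of sines: BA = AC·sin C/sin B ≈ 387.14.
Area = ½·AC·CB·sin C ≈ 1.4566e+05.
The altitude from A has length 2·area/CB ≈ 301.29.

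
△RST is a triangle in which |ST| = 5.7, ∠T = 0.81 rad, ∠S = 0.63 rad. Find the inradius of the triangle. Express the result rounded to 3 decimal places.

The third angle is ∠R = π − ∠S − ∠T = 1.702 rad.
Law of sines: |TR| = |ST|·sin S/sin R ≈ 3.3871.
Law of sines: |RS| = |ST|·sin T/sin R ≈ 4.164.
Area = ½·|ST|·|TR|·sin T ≈ 6.9916.
Semiperimeter s = (5.7+3.3871+4.164)/2 = 6.6255.
Inradius = area/s = 6.9916/6.6255 ≈ 1.0553.

1.055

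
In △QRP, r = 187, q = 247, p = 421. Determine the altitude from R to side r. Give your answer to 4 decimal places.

Semiperimeter s = (247 + 187 + 421)/2 = 427.5.
Heron's formula: area = √(427.5·180.5·240.5·6.5) ≈ 10983.
The altitude from R has length 2·area/r ≈ 117.47.

h_R ≈ 117.4652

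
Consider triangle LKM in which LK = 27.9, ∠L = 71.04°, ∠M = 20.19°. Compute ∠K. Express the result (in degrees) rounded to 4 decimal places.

∠K ≈ 88.7700°

The third angle is ∠K = 180° − ∠M − ∠L = 88.77°.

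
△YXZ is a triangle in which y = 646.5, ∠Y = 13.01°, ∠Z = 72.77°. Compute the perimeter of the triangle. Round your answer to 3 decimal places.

6253.413

The third angle is ∠X = 180° − ∠Z − ∠Y = 94.22°.
Law of sines: x = y·sin X/sin Y ≈ 2864.
Law of sines: z = y·sin Z/sin Y ≈ 2742.9.
Semiperimeter s = (646.5+2864+2742.9)/2 = 3126.7.
Perimeter = 646.5 + 2864 + 2742.9 = 6253.4.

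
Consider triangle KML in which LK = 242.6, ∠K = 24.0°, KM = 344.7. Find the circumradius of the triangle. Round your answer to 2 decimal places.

R ≈ 193.92

By the law of cosines, ML² = LK² + KM² − 2·LK·KM·cos K = 24884, so ML ≈ 157.75.
Area = ½·LK·KM·sin K ≈ 17007.
Circumradius = ML/(2 sin K) ≈ 193.92.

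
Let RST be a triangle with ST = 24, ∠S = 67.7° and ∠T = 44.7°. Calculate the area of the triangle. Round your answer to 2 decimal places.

The third angle is ∠R = 180° − ∠S − ∠T = 67.60°.
Law of sines: TR = ST·sin S/sin R ≈ 24.017.
Law of sines: RS = ST·sin T/sin R ≈ 18.259.
Area = ½·ST·TR·sin T ≈ 202.72.

202.72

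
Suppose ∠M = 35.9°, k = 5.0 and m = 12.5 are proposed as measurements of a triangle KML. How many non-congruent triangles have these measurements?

1

k·sin M = 5.0·sin(35.9°) ≈ 2.932.
Since m ≥ k, exactly one triangle exists.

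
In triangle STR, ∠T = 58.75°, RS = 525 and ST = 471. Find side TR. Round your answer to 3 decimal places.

581.221

Law of sines: sin R = ST·sin T/RS ≈ 0.76698.
Since RS ≥ ST, only the acute value applies: ∠R ≈ 50.08°.
Then ∠S = 180° − ∠T − ∠R ≈ 71.17°.
Law of sines gives TR = RS·sin S/sin T ≈ 581.22.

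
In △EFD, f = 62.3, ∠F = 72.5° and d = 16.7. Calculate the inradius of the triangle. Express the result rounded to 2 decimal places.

Law of sines: sin D = d·sin F/f ≈ 0.25565.
Since f ≥ d, only the acute value applies: ∠D ≈ 14.81°.
Then ∠E = 180° − ∠F − ∠D ≈ 92.69°.
Law of sines gives e = f·sin E/sin F ≈ 65.251.
Area = ½·f·d·sin E ≈ 519.63.
Semiperimeter s = (65.251+62.3+16.7)/2 = 72.126.
Inradius = area/s = 519.63/72.126 ≈ 7.2045.

r ≈ 7.20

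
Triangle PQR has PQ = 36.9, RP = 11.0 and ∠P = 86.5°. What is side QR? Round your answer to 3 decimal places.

By the law of cosines, QR² = RP² + PQ² − 2·RP·PQ·cos P = 1433.1, so QR ≈ 37.856.

37.856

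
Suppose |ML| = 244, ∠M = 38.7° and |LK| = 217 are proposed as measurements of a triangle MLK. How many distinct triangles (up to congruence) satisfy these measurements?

2

|ML|·sin M = 244·sin(38.7°) ≈ 152.6.
Since |ML| sin M < |LK| < |ML| (152.6 < 217 < 244), two triangles exist.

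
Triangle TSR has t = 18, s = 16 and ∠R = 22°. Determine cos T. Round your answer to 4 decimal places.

-0.1017

By the law of cosines, r² = t² + s² − 2·t·s·cos R = 45.942, so r ≈ 6.7781.
Law of cosines again: cos T = (s² + r² − t²)/(2·s·r) ≈ -0.10170, so ∠T ≈ 95.84°.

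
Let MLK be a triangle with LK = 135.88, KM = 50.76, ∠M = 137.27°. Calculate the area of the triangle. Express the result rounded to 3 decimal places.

area ≈ 1621.503

Law of sines: sin L = KM·sin M/LK ≈ 0.25348.
Since LK ≥ KM, only the acute value applies: ∠L ≈ 14.68°.
Then ∠K = 180° − ∠M − ∠L ≈ 28.05°.
Law of sines gives ML = LK·sin K/sin M ≈ 94.156.
Area = ½·LK·KM·sin K ≈ 1621.5.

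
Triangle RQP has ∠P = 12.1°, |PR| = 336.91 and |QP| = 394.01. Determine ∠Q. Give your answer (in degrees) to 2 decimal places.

47.56

By the law of cosines, |RQ|² = |QP|² + |PR|² − 2·|QP|·|PR|·cos P = 9158.8, so |RQ| ≈ 95.702.
Law of cosines again: cos Q = (|RQ|² + |QP|² − |PR|²)/(2·|RQ|·|QP|) ≈ 0.67486, so ∠Q ≈ 47.56°.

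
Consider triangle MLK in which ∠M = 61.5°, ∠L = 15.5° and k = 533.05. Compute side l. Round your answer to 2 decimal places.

146.20

The third angle is ∠K = 180° − ∠M − ∠L = 103.00°.
Law of sines: l = k·sin L/sin K ≈ 146.2.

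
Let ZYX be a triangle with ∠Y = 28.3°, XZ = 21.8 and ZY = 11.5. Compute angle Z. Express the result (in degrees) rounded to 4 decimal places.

Law of sines: sin X = ZY·sin Y/XZ ≈ 0.25009.
Since XZ ≥ ZY, only the acute value applies: ∠X ≈ 14.48°.
Then ∠Z = 180° − ∠Y − ∠X ≈ 137.22°.

137.2170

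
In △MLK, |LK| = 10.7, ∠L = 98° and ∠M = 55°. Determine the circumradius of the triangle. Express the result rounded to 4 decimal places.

R ≈ 6.5311

The third angle is ∠K = 180° − ∠M − ∠L = 27.00°.
Law of sines: |KM| = |LK|·sin L/sin M ≈ 12.935.
Law of sines: |ML| = |LK|·sin K/sin M ≈ 5.9302.
Circumradius = |LK|/(2 sin M) ≈ 6.5311.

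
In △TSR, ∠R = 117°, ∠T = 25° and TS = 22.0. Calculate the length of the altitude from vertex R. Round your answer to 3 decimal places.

h_R ≈ 6.424

The third angle is ∠S = 180° − ∠R − ∠T = 38.00°.
Law of sines: SR = TS·sin T/sin R ≈ 10.435.
Law of sines: RT = TS·sin S/sin R ≈ 15.201.
Area = ½·TS·SR·sin S ≈ 70.668.
The altitude from R has length 2·area/TS ≈ 6.4244.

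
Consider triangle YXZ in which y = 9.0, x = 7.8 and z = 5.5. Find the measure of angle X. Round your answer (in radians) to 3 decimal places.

1.037

By the law of cosines, cos X = (z² + y² − x²) / (2·z·y) ≈ 0.50919, so ∠X ≈ 1.037 rad.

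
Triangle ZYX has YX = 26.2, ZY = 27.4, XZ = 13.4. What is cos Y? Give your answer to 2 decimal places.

By the law of cosines, cos Y = (ZY² + YX² − XZ²) / (2·ZY·YX) ≈ 0.87594, so ∠Y ≈ 28.84°.

cos Y ≈ 0.88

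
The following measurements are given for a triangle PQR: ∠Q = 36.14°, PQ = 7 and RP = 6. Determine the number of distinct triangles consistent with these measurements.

PQ·sin Q = 7·sin(36.14°) ≈ 4.128.
Since PQ sin Q < RP < PQ (4.128 < 6 < 7), two triangles exist.

2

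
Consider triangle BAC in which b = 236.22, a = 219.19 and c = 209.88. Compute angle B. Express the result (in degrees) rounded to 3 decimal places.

66.767

By the law of cosines, cos B = (a² + c² − b²) / (2·a·c) ≈ 0.39447, so ∠B ≈ 66.77°.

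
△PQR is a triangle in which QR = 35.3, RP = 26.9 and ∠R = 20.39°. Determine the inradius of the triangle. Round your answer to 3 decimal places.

By the law of cosines, PQ² = QR² + RP² − 2·QR·RP·cos R = 189.55, so PQ ≈ 13.768.
Area = ½·QR·RP·sin R ≈ 165.42.
Semiperimeter s = (35.3+26.9+13.768)/2 = 37.984.
Inradius = area/s = 165.42/37.984 ≈ 4.355.

4.355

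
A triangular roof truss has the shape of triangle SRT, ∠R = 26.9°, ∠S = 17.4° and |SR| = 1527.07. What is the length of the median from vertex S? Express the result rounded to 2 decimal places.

m_S ≈ 1244.34

The third angle is ∠T = 180° − ∠S − ∠R = 135.70°.
Law of sines: |RT| = |SR|·sin S/sin T ≈ 653.85.
Law of sines: |TS| = |SR|·sin R/sin T ≈ 989.24.
Median from S: ½√(2·|TS|² + 2·|SR|² − |RT|²) ≈ 1244.3.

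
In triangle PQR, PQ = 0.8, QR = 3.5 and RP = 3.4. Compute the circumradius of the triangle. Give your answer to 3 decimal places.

1.750

By the law of cosines, cos P = (RP² + PQ² − QR²) / (2·RP·PQ) ≈ -0.00919, so ∠P ≈ 90.53°.
Circumradius = QR/(2 sin P) ≈ 1.7501.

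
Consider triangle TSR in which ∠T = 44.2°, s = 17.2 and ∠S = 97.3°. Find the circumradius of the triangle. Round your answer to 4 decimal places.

8.6703

The third angle is ∠R = 180° − ∠T − ∠S = 38.50°.
Law of sines: t = s·sin T/sin S ≈ 12.089.
Law of sines: r = s·sin R/sin S ≈ 10.795.
Circumradius = s/(2 sin S) ≈ 8.6703.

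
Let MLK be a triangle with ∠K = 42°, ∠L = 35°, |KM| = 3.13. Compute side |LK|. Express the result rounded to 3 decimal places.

The third angle is ∠M = 180° − ∠L − ∠K = 103.00°.
Law of sines: |LK| = |KM|·sin M/sin L ≈ 5.3171.

5.317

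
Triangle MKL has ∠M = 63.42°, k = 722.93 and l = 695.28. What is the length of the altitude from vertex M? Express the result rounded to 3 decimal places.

h_M ≈ 602.720

By the law of cosines, m² = k² + l² − 2·k·l·cos M = 5.5623e+05, so m ≈ 745.81.
Area = ½·k·l·sin M ≈ 2.2476e+05.
The altitude from M has length 2·area/m ≈ 602.72.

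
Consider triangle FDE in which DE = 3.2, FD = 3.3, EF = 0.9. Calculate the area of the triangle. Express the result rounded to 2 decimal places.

1.44

Semiperimeter s = (3.2 + 0.9 + 3.3)/2 = 3.7.
Heron's formula: area = √(3.7·0.5·2.8·0.4) ≈ 1.4394.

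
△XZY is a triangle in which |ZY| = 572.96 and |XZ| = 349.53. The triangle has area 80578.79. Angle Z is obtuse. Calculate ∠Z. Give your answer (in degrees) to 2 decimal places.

∠Z ≈ 126.42°

From area = ½·|XZ|·|ZY|·sin Z, we get sin Z = 2·area/(|XZ|·|ZY|) ≈ 0.80471.
Taking the obtuse solution, ∠Z ≈ 126.42°.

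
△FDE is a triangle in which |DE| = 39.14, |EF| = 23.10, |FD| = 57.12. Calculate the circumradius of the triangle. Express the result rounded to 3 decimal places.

By the law of cosines, cos F = (|EF|² + |FD|² − |DE|²) / (2·|EF|·|FD|) ≈ 0.85806, so ∠F ≈ 0.5393 rad.
Circumradius = |DE|/(2 sin F) ≈ 38.107.

R ≈ 38.107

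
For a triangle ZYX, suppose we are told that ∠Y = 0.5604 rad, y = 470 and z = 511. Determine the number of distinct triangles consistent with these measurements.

z·sin Y = 511·sin(0.5604 rad) ≈ 271.6.
Since z sin Y < y < z (271.6 < 470 < 511), two triangles exist.

2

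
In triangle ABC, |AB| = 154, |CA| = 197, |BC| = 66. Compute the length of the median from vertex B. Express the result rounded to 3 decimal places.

Median from B: ½√(2·|AB|² + 2·|BC|² − |CA|²) ≈ 65.831.

m_B ≈ 65.831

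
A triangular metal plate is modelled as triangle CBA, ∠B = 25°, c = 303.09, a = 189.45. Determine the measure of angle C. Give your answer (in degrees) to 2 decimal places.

By the law of cosines, b² = a² + c² − 2·a·c·cos B = 23674, so b ≈ 153.86.
Law of cosines again: cos C = (b² + a² − c²)/(2·b·a) ≈ -0.55402, so ∠C ≈ 123.64°.

123.64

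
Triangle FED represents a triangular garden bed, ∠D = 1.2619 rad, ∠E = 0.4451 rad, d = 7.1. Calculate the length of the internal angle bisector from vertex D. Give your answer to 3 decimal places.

3.612

The third angle is ∠F = π − ∠E − ∠D = 1.4346 rad.
Law of sines: f = d·sin F/sin D ≈ 7.3837.
Law of sines: e = d·sin E/sin D ≈ 3.2088.
The bisector from D has length 2·f·e·cos(∠D/2)/(f+e) ≈ 3.6122.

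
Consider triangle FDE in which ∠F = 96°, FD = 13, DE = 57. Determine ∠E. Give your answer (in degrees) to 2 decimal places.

13.11

Law of sines: sin E = FD·sin F/DE ≈ 0.22682.
Since DE ≥ FD, only the acute value applies: ∠E ≈ 13.11°.
Then ∠D = 180° − ∠F − ∠E ≈ 70.89°.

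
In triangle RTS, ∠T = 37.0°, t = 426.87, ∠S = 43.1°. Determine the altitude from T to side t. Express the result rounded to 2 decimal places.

477.43

The third angle is ∠R = 180° − ∠T − ∠S = 99.90°.
Law of sines: r = t·sin R/sin T ≈ 698.74.
Law of sines: s = t·sin S/sin T ≈ 484.65.
Area = ½·t·r·sin S ≈ 1.019e+05.
The altitude from T has length 2·area/t ≈ 477.43.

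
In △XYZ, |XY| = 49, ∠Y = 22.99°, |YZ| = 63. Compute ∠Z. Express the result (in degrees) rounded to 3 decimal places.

By the law of cosines, |ZX|² = |XY|² + |YZ|² − 2·|XY|·|YZ|·cos Y = 686.38, so |ZX| ≈ 26.199.
Law of cosines again: cos Z = (|YZ|² + |ZX|² − |XY|²)/(2·|YZ|·|ZX|) ≈ 0.68293, so ∠Z ≈ 46.93°.

46.927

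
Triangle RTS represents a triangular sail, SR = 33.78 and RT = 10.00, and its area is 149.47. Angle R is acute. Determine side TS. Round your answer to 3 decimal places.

30.438

From area = ½·SR·RT·sin R, we get sin R = 2·area/(SR·RT) ≈ 0.88496.
Taking the acute solution, ∠R ≈ 62.25°.
Law of cosines then gives TS ≈ 30.438.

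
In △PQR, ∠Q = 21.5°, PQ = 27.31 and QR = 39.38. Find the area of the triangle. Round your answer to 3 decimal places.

Area = ½·PQ·QR·sin Q ≈ 197.08.

area ≈ 197.080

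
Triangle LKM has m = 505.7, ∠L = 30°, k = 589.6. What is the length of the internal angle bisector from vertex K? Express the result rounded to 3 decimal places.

t_K ≈ 261.196

By the law of cosines, l² = k² + m² − 2·k·m·cos L = 86931, so l ≈ 294.84.
Law of cosines again: cos K = (m² + l² − k²)/(2·m·l) ≈ -0.01665, so ∠K ≈ 90.95°.
The bisector from K has length 2·m·l·cos(∠K/2)/(m+l) ≈ 261.2.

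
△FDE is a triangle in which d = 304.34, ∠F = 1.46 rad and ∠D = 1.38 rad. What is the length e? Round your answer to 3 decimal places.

92.072

The third angle is ∠E = π − ∠F − ∠D = 0.302 rad.
Law of sines: e = d·sin E/sin D ≈ 92.072.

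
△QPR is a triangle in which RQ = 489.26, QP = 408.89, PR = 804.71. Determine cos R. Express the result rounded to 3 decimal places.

0.914

By the law of cosines, cos R = (PR² + RQ² − QP²) / (2·PR·RQ) ≈ 0.91405, so ∠R ≈ 23.93°.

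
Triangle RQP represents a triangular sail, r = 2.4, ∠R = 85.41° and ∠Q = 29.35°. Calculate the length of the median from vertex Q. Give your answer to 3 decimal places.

m_Q ≈ 2.219

The third angle is ∠P = 180° − ∠R − ∠Q = 65.24°.
Law of sines: q = r·sin Q/sin R ≈ 1.1801.
Law of sines: p = r·sin P/sin R ≈ 2.1864.
Median from Q: ½√(2·p² + 2·r² − q²) ≈ 2.2185.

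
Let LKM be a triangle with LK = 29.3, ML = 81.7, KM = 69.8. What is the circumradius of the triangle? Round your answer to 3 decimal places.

41.984

By the law of cosines, cos L = (ML² + LK² − KM²) / (2·ML·LK) ≈ 0.55588, so ∠L ≈ 56.23°.
Circumradius = KM/(2 sin L) ≈ 41.984.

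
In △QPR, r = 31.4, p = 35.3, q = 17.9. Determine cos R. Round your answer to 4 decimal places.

By the law of cosines, cos R = (q² + p² − r²) / (2·q·p) ≈ 0.45938, so ∠R ≈ 1.093 rad.

cos R ≈ 0.4594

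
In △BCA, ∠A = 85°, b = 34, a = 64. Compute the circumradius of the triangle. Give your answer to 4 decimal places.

Law of sines: sin B = b·sin A/a ≈ 0.52923.
Since a ≥ b, only the acute value applies: ∠B ≈ 31.95°.
Then ∠C = 180° − ∠A − ∠B ≈ 63.05°.
Law of sines gives c = a·sin C/sin A ≈ 57.266.
Circumradius = a/(2 sin A) ≈ 32.122.

R ≈ 32.1222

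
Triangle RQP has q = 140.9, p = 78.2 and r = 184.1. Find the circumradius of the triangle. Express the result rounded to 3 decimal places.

98.650

By the law of cosines, cos R = (q² + p² − r²) / (2·q·p) ≈ -0.35962, so ∠R ≈ 111.08°.
Circumradius = r/(2 sin R) ≈ 98.65.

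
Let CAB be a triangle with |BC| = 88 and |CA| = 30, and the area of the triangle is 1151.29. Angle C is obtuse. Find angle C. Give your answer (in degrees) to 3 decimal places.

From area = ½·|BC|·|CA|·sin C, we get sin C = 2·area/(|BC|·|CA|) ≈ 0.87219.
Taking the obtuse solution, ∠C ≈ 119.29°.

119.286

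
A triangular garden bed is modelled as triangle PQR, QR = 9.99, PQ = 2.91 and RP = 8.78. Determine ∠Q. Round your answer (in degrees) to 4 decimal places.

By the law of cosines, cos Q = (PQ² + QR² − RP²) / (2·PQ·QR) ≈ 0.53627, so ∠Q ≈ 57.57°.

∠Q ≈ 57.5698°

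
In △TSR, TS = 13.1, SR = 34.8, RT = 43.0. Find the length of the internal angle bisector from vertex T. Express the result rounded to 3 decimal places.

t_T ≈ 18.616

By the law of cosines, cos T = (RT² + TS² − SR²) / (2·RT·TS) ≈ 0.71860, so ∠T ≈ 44.06°.
The bisector from T has length 2·RT·TS·cos(∠T/2)/(RT+TS) ≈ 18.616.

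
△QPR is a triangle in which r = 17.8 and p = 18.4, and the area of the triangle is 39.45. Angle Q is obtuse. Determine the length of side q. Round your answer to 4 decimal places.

From area = ½·p·r·sin Q, we get sin Q = 2·area/(p·r) ≈ 0.24090.
Taking the obtuse solution, ∠Q ≈ 166.06°.
Law of cosines then gives q ≈ 35.933.

35.9326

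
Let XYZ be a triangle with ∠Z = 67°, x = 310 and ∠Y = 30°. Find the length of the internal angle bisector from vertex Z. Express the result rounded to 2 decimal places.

The third angle is ∠X = 180° − ∠Y − ∠Z = 83.00°.
Law of sines: y = x·sin Y/sin X ≈ 156.16.
Law of sines: z = x·sin Z/sin X ≈ 287.5.
The bisector from Z has length 2·x·y·cos(∠Z/2)/(x+y) ≈ 173.2.

173.20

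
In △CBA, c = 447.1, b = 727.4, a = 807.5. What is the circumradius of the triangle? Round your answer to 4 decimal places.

By the law of cosines, cos C = (b² + a² − c²) / (2·b·a) ≈ 0.83530, so ∠C ≈ 0.5821 rad.
Circumradius = c/(2 sin C) ≈ 406.61.

406.6057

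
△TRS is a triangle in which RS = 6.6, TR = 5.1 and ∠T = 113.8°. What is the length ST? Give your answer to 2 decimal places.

Law of sines: sin S = TR·sin T/RS ≈ 0.70701.
Since RS ≥ TR, only the acute value applies: ∠S ≈ 44.99°.
Then ∠R = 180° − ∠T − ∠S ≈ 21.21°.
Law of sines gives ST = RS·sin R/sin T ≈ 2.6094.

2.61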